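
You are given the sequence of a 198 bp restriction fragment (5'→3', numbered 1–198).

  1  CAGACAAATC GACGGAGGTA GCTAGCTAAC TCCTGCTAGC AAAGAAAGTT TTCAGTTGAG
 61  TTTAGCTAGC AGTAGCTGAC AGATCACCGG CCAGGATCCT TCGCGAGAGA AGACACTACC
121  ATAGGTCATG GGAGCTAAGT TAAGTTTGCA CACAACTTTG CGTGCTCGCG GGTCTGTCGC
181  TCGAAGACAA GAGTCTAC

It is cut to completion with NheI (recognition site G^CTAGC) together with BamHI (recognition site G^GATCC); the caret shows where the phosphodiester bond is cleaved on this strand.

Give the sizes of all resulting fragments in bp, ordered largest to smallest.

104, 30, 29, 21, 14 bp

NheI sites (GCTAGC) start at positions 21, 35, 65.
NheI cuts after the first base of each site, so after positions 21, 35, 65.
The BamHI site (GGATCC) starts at position 94.
BamHI cuts after the first base of each site, so after position 94.
Combined cut positions: 21, 35, 65, 94.
Linear molecule, 4 cuts → 5 fragments:
  1–21 → 21 bp
  22–35 → 14 bp
  36–65 → 30 bp
  66–94 → 29 bp
  95–198 → 104 bp
Sorted largest to smallest: 104, 30, 29, 21, 14 bp.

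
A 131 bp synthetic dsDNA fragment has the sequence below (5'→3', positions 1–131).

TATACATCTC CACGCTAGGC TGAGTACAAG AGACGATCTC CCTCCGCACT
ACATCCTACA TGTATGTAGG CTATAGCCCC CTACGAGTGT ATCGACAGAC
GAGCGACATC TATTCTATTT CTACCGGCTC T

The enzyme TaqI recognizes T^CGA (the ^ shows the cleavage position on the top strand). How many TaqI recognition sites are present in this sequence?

1

TCGA occurs starting at position 92.
TaqI cuts at 1 site.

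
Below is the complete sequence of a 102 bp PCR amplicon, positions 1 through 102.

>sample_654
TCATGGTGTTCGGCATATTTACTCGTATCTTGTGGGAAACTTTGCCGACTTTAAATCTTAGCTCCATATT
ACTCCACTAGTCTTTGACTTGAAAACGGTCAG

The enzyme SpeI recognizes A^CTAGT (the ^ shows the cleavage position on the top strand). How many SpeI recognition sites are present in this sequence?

ACTAGT occurs starting at position 76.
SpeI cuts at 1 site.

1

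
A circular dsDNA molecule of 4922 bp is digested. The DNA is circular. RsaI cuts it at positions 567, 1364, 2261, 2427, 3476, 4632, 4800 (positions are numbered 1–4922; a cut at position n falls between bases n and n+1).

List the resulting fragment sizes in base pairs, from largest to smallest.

1156, 1049, 897, 797, 689, 168, 166 bp

Circular molecule, 7 cuts → 7 fragments:
  1364 − 567 = 797 bp
  2261 − 1364 = 897 bp
  2427 − 2261 = 166 bp
  3476 − 2427 = 1049 bp
  4632 − 3476 = 1156 bp
  4800 − 4632 = 168 bp
  wrap: 4922 − 4800 + 567 = 689 bp
Sorted largest to smallest: 1156, 1049, 897, 797, 689, 168, 166 bp.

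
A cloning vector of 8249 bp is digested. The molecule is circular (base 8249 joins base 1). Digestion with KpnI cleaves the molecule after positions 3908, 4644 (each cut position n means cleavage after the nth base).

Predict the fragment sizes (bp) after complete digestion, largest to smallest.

7513, 736 bp

Circular molecule, 2 cuts → 2 fragments:
  4644 − 3908 = 736 bp
  wrap: 8249 − 4644 + 3908 = 7513 bp
Sorted largest to smallest: 7513, 736 bp.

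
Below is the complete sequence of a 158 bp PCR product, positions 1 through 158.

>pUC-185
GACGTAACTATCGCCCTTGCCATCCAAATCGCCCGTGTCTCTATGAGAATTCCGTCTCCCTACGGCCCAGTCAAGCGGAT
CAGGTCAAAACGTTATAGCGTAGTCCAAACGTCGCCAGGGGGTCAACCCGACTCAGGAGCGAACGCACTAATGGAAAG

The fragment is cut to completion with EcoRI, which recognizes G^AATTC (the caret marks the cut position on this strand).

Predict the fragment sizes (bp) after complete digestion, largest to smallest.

111, 47 bp

The EcoRI site (GAATTC) starts at position 47.
EcoRI cuts after the first base of each site, so after position 47.
Linear molecule, 1 cut → 2 fragments:
  1–47 → 47 bp
  48–158 → 111 bp
Sorted largest to smallest: 111, 47 bp.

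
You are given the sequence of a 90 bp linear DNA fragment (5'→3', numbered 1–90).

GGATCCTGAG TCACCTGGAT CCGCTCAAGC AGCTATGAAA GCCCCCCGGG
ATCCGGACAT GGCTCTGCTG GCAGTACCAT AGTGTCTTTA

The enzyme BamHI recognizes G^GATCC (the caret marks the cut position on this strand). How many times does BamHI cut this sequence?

GGATCC occurs starting at positions 1, 17, 49.
BamHI cuts at 3 sites.

3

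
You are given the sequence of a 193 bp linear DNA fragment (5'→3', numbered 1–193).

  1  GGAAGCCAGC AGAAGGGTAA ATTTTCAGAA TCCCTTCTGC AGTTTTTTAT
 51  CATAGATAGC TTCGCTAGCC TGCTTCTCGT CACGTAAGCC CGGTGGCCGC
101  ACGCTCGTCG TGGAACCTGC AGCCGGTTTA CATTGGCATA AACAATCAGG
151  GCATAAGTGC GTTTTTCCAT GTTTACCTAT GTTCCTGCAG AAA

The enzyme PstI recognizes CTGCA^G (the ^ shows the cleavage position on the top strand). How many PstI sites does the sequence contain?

CTGCAG occurs starting at positions 37, 117, 185.
PstI cuts at 3 sites.

3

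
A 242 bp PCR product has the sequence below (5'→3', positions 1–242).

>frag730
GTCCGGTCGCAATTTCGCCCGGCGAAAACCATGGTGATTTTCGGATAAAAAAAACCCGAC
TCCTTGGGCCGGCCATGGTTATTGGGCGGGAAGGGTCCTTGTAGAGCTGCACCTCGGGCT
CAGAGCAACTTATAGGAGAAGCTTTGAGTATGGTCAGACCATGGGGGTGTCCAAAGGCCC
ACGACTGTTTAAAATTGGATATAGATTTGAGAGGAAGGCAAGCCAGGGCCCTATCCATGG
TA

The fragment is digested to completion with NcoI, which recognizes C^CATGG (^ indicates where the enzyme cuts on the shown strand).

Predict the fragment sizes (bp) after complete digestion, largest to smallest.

NcoI sites (CCATGG) start at positions 29, 73, 159, 235.
NcoI cuts after the first base of each site, so after positions 29, 73, 159, 235.
Linear molecule, 4 cuts → 5 fragments:
  1–29 → 29 bp
  30–73 → 44 bp
  74–159 → 86 bp
  160–235 → 76 bp
  236–242 → 7 bp
Sorted largest to smallest: 86, 76, 44, 29, 7 bp.

86, 76, 44, 29, 7 bp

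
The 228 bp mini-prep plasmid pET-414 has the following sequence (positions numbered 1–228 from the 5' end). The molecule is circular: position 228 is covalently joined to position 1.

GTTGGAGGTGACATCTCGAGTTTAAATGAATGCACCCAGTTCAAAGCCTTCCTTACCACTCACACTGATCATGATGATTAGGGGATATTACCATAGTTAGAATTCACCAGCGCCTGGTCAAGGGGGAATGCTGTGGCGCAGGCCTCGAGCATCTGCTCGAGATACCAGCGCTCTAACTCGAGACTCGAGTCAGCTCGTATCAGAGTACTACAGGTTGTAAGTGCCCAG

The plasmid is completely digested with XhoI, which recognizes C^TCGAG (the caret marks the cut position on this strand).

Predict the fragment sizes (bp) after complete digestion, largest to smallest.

129, 59, 21, 12, 7 bp

XhoI sites (CTCGAG) start at positions 15, 144, 156, 177, 184.
XhoI cuts after the first base of each site, so after positions 15, 144, 156, 177, 184.
Circular molecule, 5 cuts → 5 fragments:
  16–144 → 129 bp
  145–156 → 12 bp
  157–177 → 21 bp
  178–184 → 7 bp
  185–228 then 1–15 → 44 + 15 = 59 bp
Sorted largest to smallest: 129, 59, 21, 12, 7 bp.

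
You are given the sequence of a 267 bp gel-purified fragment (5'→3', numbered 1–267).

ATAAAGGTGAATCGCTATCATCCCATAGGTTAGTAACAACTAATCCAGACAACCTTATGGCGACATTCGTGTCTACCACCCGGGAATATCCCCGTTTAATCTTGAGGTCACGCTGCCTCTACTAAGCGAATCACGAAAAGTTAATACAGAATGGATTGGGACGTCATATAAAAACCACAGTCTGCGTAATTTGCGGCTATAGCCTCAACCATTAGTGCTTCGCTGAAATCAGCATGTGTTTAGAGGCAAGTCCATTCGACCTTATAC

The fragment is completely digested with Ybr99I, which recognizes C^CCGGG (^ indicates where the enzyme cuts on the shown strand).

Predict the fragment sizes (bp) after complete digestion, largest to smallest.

The Ybr99I site (CCCGGG) starts at position 79.
Ybr99I cuts after the first base of each site, so after position 79.
Linear molecule, 1 cut → 2 fragments:
  1–79 → 79 bp
  80–267 → 188 bp
Sorted largest to smallest: 188, 79 bp.

188, 79 bp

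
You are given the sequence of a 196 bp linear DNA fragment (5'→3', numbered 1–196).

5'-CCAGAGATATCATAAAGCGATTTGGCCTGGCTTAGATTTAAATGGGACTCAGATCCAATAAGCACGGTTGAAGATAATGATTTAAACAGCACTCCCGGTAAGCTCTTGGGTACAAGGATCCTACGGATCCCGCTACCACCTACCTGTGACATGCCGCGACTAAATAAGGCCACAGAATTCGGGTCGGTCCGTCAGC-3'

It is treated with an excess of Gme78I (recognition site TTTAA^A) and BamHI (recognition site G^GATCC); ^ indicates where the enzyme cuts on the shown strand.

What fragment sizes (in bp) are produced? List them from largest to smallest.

71, 44, 41, 31, 9 bp

Gme78I sites (TTTAAA) start at positions 37, 81.
Gme78I cuts after base 5 of each site (before the last base), so after positions 41, 85.
BamHI sites (GGATCC) start at positions 116, 125.
BamHI cuts after the first base of each site, so after positions 116, 125.
Combined cut positions: 41, 85, 116, 125.
Linear molecule, 4 cuts → 5 fragments:
  1–41 → 41 bp
  42–85 → 44 bp
  86–116 → 31 bp
  117–125 → 9 bp
  126–196 → 71 bp
Sorted largest to smallest: 71, 44, 41, 31, 9 bp.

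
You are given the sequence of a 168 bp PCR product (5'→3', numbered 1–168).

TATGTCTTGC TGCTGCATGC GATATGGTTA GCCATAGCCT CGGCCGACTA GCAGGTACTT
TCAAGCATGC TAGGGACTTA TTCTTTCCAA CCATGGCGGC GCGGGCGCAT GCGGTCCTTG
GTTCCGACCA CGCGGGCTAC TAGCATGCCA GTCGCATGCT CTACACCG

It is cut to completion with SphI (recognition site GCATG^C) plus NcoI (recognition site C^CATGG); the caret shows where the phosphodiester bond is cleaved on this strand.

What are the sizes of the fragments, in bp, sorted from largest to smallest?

50, 36, 22, 20, 19, 11, 10 bp

SphI sites (GCATGC) start at positions 15, 65, 107, 143, 154.
SphI cuts after base 5 of each site (before the last base), so after positions 19, 69, 111, 147, 158.
The NcoI site (CCATGG) starts at position 91.
NcoI cuts after the first base of each site, so after position 91.
Combined cut positions: 19, 69, 91, 111, 147, 158.
Linear molecule, 6 cuts → 7 fragments:
  1–19 → 19 bp
  20–69 → 50 bp
  70–91 → 22 bp
  92–111 → 20 bp
  112–147 → 36 bp
  148–158 → 11 bp
  159–168 → 10 bp
Sorted largest to smallest: 50, 36, 22, 20, 19, 11, 10 bp.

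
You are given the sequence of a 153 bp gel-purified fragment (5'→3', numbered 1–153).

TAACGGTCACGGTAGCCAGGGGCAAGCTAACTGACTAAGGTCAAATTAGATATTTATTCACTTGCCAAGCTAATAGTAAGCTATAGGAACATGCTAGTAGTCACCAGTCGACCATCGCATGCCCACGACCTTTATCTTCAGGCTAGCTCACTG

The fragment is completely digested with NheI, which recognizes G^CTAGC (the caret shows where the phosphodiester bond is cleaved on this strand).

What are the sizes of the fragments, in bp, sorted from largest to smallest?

The NheI site (GCTAGC) starts at position 142.
NheI cuts after the first base of each site, so after position 142.
Linear molecule, 1 cut → 2 fragments:
  1–142 → 142 bp
  143–153 → 11 bp
Sorted largest to smallest: 142, 11 bp.

142, 11 bp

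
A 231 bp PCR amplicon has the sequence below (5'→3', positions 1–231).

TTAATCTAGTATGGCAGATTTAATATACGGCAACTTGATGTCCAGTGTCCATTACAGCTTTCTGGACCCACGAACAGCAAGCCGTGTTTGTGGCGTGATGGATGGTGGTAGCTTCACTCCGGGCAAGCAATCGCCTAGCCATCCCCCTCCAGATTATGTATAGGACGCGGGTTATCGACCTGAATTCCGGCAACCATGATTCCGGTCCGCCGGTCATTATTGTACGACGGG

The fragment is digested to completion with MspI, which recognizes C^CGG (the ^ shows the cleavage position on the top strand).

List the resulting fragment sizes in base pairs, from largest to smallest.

119, 68, 21, 15, 8 bp

MspI sites (CCGG) start at positions 119, 187, 202, 210.
MspI cuts after the first base of each site, so after positions 119, 187, 202, 210.
Linear molecule, 4 cuts → 5 fragments:
  1–119 → 119 bp
  120–187 → 68 bp
  188–202 → 15 bp
  203–210 → 8 bp
  211–231 → 21 bp
Sorted largest to smallest: 119, 68, 21, 15, 8 bp.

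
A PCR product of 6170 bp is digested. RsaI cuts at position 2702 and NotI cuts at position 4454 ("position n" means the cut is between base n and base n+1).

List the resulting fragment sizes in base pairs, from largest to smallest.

2702, 1752, 1716 bp

Combined cut positions (sorted): 2702, 4454.
Linear molecule, 2 cuts → 3 fragments:
  2702 − 0 = 2702 bp
  4454 − 2702 = 1752 bp
  6170 − 4454 = 1716 bp
Sorted largest to smallest: 2702, 1752, 1716 bp.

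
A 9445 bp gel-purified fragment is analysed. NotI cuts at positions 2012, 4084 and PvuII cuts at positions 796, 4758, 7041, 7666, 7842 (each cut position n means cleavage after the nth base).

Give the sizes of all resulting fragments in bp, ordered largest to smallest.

2283, 2072, 1603, 1216, 796, 674, 625, 176 bp

Combined cut positions (sorted): 796, 2012, 4084, 4758, 7041, 7666, 7842.
Linear molecule, 7 cuts → 8 fragments:
  796 − 0 = 796 bp
  2012 − 796 = 1216 bp
  4084 − 2012 = 2072 bp
  4758 − 4084 = 674 bp
  7041 − 4758 = 2283 bp
  7666 − 7041 = 625 bp
  7842 − 7666 = 176 bp
  9445 − 7842 = 1603 bp
Sorted largest to smallest: 2283, 2072, 1603, 1216, 796, 674, 625, 176 bp.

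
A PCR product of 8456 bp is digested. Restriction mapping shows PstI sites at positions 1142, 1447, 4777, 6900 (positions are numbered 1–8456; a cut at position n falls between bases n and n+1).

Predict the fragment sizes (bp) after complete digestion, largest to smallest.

Linear molecule, 4 cuts → 5 fragments:
  1142 − 0 = 1142 bp
  1447 − 1142 = 305 bp
  4777 − 1447 = 3330 bp
  6900 − 4777 = 2123 bp
  8456 − 6900 = 1556 bp
Sorted largest to smallest: 3330, 2123, 1556, 1142, 305 bp.

3330, 2123, 1556, 1142, 305 bp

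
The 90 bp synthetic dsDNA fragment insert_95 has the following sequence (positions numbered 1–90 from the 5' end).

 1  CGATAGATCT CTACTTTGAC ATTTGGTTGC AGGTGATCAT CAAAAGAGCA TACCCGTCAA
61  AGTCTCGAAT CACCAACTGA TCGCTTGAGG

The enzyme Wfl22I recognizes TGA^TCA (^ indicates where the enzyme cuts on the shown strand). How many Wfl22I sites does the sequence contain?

TGATCA occurs starting at position 34.
Wfl22I cuts at 1 site.

1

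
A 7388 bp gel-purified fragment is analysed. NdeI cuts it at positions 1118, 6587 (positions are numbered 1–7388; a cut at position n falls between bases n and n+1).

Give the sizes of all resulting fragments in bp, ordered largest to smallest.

Linear molecule, 2 cuts → 3 fragments:
  1118 − 0 = 1118 bp
  6587 − 1118 = 5469 bp
  7388 − 6587 = 801 bp
Sorted largest to smallest: 5469, 1118, 801 bp.

5469, 1118, 801 bp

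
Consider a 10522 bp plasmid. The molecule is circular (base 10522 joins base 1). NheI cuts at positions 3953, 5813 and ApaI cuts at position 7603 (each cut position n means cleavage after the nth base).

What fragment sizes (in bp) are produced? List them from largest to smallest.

Combined cut positions (sorted): 3953, 5813, 7603.
Circular molecule, 3 cuts → 3 fragments:
  5813 − 3953 = 1860 bp
  7603 − 5813 = 1790 bp
  wrap: 10522 − 7603 + 3953 = 6872 bp
Sorted largest to smallest: 6872, 1860, 1790 bp.

6872, 1860, 1790 bp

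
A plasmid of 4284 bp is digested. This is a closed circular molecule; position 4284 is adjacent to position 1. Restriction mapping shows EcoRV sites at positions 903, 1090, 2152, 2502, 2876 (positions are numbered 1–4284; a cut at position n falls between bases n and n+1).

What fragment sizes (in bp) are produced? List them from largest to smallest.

2311, 1062, 374, 350, 187 bp

Circular molecule, 5 cuts → 5 fragments:
  1090 − 903 = 187 bp
  2152 − 1090 = 1062 bp
  2502 − 2152 = 350 bp
  2876 − 2502 = 374 bp
  wrap: 4284 − 2876 + 903 = 2311 bp
Sorted largest to smallest: 2311, 1062, 374, 350, 187 bp.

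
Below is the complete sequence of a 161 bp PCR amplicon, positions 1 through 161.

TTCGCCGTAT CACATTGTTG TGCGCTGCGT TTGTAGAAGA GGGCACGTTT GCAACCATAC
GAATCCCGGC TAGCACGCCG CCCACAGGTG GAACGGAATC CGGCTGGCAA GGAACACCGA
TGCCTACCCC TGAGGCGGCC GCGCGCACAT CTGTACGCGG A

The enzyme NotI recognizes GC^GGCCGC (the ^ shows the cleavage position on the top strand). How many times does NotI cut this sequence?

GCGGCCGC occurs starting at position 135.
NotI cuts at 1 site.

1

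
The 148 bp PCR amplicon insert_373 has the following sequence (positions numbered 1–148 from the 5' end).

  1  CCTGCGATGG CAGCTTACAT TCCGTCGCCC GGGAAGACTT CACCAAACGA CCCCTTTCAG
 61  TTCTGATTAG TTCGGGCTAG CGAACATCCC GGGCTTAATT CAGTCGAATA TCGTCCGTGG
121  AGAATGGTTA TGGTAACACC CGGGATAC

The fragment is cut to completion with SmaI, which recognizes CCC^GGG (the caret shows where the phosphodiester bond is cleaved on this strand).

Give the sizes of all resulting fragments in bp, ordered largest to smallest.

60, 51, 30, 7 bp

SmaI sites (CCCGGG) start at positions 28, 88, 139.
SmaI cuts after base 3 of each site, so after positions 30, 90, 141.
Linear molecule, 3 cuts → 4 fragments:
  1–30 → 30 bp
  31–90 → 60 bp
  91–141 → 51 bp
  142–148 → 7 bp
Sorted largest to smallest: 60, 51, 30, 7 bp.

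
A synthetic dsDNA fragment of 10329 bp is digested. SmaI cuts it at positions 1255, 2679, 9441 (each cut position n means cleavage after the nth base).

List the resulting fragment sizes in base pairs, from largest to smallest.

Linear molecule, 3 cuts → 4 fragments:
  1255 − 0 = 1255 bp
  2679 − 1255 = 1424 bp
  9441 − 2679 = 6762 bp
  10329 − 9441 = 888 bp
Sorted largest to smallest: 6762, 1424, 1255, 888 bp.

6762, 1424, 1255, 888 bp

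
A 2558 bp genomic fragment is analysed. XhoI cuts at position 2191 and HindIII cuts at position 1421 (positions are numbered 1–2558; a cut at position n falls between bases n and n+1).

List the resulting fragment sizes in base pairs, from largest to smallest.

Combined cut positions (sorted): 1421, 2191.
Linear molecule, 2 cuts → 3 fragments:
  1421 − 0 = 1421 bp
  2191 − 1421 = 770 bp
  2558 − 2191 = 367 bp
Sorted largest to smallest: 1421, 770, 367 bp.

1421, 770, 367 bp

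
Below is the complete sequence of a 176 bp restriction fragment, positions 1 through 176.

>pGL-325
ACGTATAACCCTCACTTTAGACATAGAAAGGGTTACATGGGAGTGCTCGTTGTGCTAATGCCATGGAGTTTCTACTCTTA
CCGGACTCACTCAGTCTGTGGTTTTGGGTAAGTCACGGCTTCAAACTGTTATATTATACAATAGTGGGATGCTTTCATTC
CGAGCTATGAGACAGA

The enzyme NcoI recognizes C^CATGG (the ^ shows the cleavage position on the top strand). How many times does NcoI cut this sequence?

CCATGG occurs starting at position 61.
NcoI cuts at 1 site.

1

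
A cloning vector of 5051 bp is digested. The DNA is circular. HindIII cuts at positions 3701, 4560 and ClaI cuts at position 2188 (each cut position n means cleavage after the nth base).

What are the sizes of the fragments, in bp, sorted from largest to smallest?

2679, 1513, 859 bp

Combined cut positions (sorted): 2188, 3701, 4560.
Circular molecule, 3 cuts → 3 fragments:
  3701 − 2188 = 1513 bp
  4560 − 3701 = 859 bp
  wrap: 5051 − 4560 + 2188 = 2679 bp
Sorted largest to smallest: 2679, 1513, 859 bp.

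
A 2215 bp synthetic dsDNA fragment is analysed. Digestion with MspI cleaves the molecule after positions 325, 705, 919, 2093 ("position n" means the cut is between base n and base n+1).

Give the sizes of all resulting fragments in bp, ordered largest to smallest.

Linear molecule, 4 cuts → 5 fragments:
  325 − 0 = 325 bp
  705 − 325 = 380 bp
  919 − 705 = 214 bp
  2093 − 919 = 1174 bp
  2215 − 2093 = 122 bp
Sorted largest to smallest: 1174, 380, 325, 214, 122 bp.

1174, 380, 325, 214, 122 bp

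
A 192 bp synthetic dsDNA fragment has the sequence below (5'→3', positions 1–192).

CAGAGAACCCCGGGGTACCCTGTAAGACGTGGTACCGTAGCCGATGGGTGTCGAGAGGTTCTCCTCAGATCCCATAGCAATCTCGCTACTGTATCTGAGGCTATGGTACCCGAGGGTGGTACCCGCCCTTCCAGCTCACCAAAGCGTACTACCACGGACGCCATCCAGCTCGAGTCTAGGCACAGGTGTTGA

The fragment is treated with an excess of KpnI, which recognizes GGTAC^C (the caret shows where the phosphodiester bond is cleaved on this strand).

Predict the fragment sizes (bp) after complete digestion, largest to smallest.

74, 70, 18, 17, 13 bp

KpnI sites (GGTACC) start at positions 14, 31, 105, 118.
KpnI cuts after base 5 of each site (before the last base), so after positions 18, 35, 109, 122.
Linear molecule, 4 cuts → 5 fragments:
  1–18 → 18 bp
  19–35 → 17 bp
  36–109 → 74 bp
  110–122 → 13 bp
  123–192 → 70 bp
Sorted largest to smallest: 74, 70, 18, 17, 13 bp.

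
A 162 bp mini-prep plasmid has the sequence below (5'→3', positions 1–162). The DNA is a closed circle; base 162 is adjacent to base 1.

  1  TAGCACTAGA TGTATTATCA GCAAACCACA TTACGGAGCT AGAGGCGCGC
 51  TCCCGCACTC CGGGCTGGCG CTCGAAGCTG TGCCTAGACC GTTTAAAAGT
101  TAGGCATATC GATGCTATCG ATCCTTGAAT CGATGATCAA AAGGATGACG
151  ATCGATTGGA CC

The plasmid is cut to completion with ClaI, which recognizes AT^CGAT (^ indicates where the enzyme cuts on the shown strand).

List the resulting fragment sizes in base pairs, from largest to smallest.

119, 22, 12, 9 bp

ClaI sites (ATCGAT) start at positions 108, 117, 129, 151.
ClaI cuts after base 2 of each site, so after positions 109, 118, 130, 152.
Circular molecule, 4 cuts → 4 fragments:
  110–118 → 9 bp
  119–130 → 12 bp
  131–152 → 22 bp
  153–162 then 1–109 → 10 + 109 = 119 bp
Sorted largest to smallest: 119, 22, 12, 9 bp.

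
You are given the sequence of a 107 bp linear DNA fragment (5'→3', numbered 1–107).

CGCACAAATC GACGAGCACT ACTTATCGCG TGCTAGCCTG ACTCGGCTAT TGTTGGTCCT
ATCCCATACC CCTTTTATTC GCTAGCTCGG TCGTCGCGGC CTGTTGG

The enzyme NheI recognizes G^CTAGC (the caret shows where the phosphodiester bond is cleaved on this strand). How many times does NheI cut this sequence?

GCTAGC occurs starting at positions 32, 81.
NheI cuts at 2 sites.

2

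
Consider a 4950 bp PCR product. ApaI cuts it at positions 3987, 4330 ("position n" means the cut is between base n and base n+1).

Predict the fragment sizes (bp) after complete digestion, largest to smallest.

Linear molecule, 2 cuts → 3 fragments:
  3987 − 0 = 3987 bp
  4330 − 3987 = 343 bp
  4950 − 4330 = 620 bp
Sorted largest to smallest: 3987, 620, 343 bp.

3987, 620, 343 bp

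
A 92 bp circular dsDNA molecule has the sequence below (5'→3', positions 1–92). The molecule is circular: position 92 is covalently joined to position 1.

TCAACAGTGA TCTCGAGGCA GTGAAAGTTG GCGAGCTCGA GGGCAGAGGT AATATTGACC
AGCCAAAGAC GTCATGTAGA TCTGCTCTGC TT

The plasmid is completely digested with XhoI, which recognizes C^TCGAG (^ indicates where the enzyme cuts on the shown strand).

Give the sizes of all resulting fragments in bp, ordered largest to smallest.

68, 24 bp

XhoI sites (CTCGAG) start at positions 12, 36.
XhoI cuts after the first base of each site, so after positions 12, 36.
Circular molecule, 2 cuts → 2 fragments:
  13–36 → 24 bp
  37–92 then 1–12 → 56 + 12 = 68 bp
Sorted largest to smallest: 68, 24 bp.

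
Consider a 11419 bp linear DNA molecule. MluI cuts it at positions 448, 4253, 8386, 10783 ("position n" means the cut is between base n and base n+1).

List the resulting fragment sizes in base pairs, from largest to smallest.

Linear molecule, 4 cuts → 5 fragments:
  448 − 0 = 448 bp
  4253 − 448 = 3805 bp
  8386 − 4253 = 4133 bp
  10783 − 8386 = 2397 bp
  11419 − 10783 = 636 bp
Sorted largest to smallest: 4133, 3805, 2397, 636, 448 bp.

4133, 3805, 2397, 636, 448 bp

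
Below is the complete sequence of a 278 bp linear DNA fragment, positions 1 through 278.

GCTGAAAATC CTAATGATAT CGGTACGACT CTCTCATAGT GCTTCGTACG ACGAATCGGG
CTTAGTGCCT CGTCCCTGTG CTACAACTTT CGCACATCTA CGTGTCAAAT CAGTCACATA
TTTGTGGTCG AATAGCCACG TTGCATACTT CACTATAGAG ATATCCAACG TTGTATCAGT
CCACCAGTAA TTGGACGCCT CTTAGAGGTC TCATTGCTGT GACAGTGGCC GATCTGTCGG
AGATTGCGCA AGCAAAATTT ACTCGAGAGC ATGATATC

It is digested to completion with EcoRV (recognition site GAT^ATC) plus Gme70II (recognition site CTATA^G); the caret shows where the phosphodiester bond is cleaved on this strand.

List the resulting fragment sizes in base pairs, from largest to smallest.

EcoRV sites (GATATC) start at positions 16, 160, 273.
EcoRV cuts after base 3 of each site, so after positions 18, 162, 275.
The Gme70II site (CTATAG) starts at position 153.
Gme70II cuts after base 5 of each site (before the last base), so after position 157.
Combined cut positions: 18, 157, 162, 275.
Linear molecule, 4 cuts → 5 fragments:
  1–18 → 18 bp
  19–157 → 139 bp
  158–162 → 5 bp
  163–275 → 113 bp
  276–278 → 3 bp
Sorted largest to smallest: 139, 113, 18, 5, 3 bp.

139, 113, 18, 5, 3 bp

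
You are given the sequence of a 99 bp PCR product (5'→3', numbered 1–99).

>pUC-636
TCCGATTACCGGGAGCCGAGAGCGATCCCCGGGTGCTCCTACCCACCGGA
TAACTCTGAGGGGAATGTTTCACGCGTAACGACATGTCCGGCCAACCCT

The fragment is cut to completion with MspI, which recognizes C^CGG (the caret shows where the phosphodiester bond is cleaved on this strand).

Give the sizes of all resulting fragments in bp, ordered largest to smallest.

42, 20, 17, 11, 9 bp

MspI sites (CCGG) start at positions 9, 29, 46, 88.
MspI cuts after the first base of each site, so after positions 9, 29, 46, 88.
Linear molecule, 4 cuts → 5 fragments:
  1–9 → 9 bp
  10–29 → 20 bp
  30–46 → 17 bp
  47–88 → 42 bp
  89–99 → 11 bp
Sorted largest to smallest: 42, 20, 17, 11, 9 bp.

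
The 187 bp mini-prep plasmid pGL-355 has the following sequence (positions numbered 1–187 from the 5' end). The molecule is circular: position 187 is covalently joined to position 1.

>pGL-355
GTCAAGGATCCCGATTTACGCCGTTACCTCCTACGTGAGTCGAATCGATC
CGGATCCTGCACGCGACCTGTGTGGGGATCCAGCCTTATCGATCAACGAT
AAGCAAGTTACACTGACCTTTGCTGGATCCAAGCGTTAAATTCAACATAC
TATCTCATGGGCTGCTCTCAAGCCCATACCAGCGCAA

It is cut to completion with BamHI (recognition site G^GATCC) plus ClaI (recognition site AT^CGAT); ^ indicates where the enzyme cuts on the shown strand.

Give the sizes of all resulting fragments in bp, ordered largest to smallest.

68, 39, 36, 24, 13, 7 bp

BamHI sites (GGATCC) start at positions 6, 52, 76, 125.
BamHI cuts after the first base of each site, so after positions 6, 52, 76, 125.
ClaI sites (ATCGAT) start at positions 44, 88.
ClaI cuts after base 2 of each site, so after positions 45, 89.
Combined cut positions: 6, 45, 52, 76, 89, 125.
Circular molecule, 6 cuts → 6 fragments:
  7–45 → 39 bp
  46–52 → 7 bp
  53–76 → 24 bp
  77–89 → 13 bp
  90–125 → 36 bp
  126–187 then 1–6 → 62 + 6 = 68 bp
Sorted largest to smallest: 68, 39, 36, 24, 13, 7 bp.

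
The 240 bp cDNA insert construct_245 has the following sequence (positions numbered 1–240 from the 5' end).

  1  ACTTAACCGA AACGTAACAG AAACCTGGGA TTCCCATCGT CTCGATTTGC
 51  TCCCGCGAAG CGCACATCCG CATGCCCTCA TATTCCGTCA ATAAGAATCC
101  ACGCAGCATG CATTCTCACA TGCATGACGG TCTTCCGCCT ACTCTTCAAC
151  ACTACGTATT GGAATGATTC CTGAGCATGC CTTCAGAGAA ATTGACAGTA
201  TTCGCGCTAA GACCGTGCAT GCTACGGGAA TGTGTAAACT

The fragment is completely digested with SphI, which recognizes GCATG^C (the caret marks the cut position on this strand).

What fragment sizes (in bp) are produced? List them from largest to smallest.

74, 69, 42, 36, 19 bp

SphI sites (GCATGC) start at positions 70, 106, 175, 217.
SphI cuts after base 5 of each site (before the last base), so after positions 74, 110, 179, 221.
Linear molecule, 4 cuts → 5 fragments:
  1–74 → 74 bp
  75–110 → 36 bp
  111–179 → 69 bp
  180–221 → 42 bp
  222–240 → 19 bp
Sorted largest to smallest: 74, 69, 42, 36, 19 bp.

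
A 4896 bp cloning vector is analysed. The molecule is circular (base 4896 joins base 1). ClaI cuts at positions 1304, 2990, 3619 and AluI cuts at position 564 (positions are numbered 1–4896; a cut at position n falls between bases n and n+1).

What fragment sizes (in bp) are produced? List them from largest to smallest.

1841, 1686, 740, 629 bp

Combined cut positions (sorted): 564, 1304, 2990, 3619.
Circular molecule, 4 cuts → 4 fragments:
  1304 − 564 = 740 bp
  2990 − 1304 = 1686 bp
  3619 − 2990 = 629 bp
  wrap: 4896 − 3619 + 564 = 1841 bp
Sorted largest to smallest: 1841, 1686, 740, 629 bp.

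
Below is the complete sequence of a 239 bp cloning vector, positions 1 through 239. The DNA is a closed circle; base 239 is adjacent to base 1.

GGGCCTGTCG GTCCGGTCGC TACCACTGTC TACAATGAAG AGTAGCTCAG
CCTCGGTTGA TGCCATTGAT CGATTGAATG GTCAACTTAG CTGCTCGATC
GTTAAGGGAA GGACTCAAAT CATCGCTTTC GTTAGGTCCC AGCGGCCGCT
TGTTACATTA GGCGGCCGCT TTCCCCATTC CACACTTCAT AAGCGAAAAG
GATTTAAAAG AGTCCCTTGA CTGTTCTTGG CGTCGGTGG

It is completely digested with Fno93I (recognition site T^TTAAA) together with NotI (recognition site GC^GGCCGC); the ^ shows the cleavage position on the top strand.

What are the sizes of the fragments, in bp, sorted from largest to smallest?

179, 40, 20 bp

The Fno93I site (TTTAAA) starts at position 203.
Fno93I cuts after the first base of each site, so after position 203.
NotI sites (GCGGCCGC) start at positions 142, 162.
NotI cuts after base 2 of each site, so after positions 143, 163.
Combined cut positions: 143, 163, 203.
Circular molecule, 3 cuts → 3 fragments:
  144–163 → 20 bp
  164–203 → 40 bp
  204–239 then 1–143 → 36 + 143 = 179 bp
Sorted largest to smallest: 179, 40, 20 bp.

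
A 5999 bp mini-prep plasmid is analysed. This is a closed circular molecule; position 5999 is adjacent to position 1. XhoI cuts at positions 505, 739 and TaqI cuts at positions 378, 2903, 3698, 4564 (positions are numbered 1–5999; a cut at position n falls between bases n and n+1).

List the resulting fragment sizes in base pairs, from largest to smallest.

Combined cut positions (sorted): 378, 505, 739, 2903, 3698, 4564.
Circular molecule, 6 cuts → 6 fragments:
  505 − 378 = 127 bp
  739 − 505 = 234 bp
  2903 − 739 = 2164 bp
  3698 − 2903 = 795 bp
  4564 − 3698 = 866 bp
  wrap: 5999 − 4564 + 378 = 1813 bp
Sorted largest to smallest: 2164, 1813, 866, 795, 234, 127 bp.

2164, 1813, 866, 795, 234, 127 bp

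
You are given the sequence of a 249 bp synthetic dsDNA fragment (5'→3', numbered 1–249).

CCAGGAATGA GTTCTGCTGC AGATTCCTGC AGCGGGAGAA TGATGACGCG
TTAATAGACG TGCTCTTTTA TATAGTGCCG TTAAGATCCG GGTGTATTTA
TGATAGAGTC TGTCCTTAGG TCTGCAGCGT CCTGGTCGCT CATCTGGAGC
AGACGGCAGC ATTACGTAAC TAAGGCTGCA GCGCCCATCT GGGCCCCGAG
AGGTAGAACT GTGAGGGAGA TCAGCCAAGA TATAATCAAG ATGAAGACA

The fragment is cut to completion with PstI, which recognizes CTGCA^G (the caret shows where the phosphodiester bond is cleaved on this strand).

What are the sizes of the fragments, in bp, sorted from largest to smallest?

PstI sites (CTGCAG) start at positions 17, 27, 122, 176.
PstI cuts after base 5 of each site (before the last base), so after positions 21, 31, 126, 180.
Linear molecule, 4 cuts → 5 fragments:
  1–21 → 21 bp
  22–31 → 10 bp
  32–126 → 95 bp
  127–180 → 54 bp
  181–249 → 69 bp
Sorted largest to smallest: 95, 69, 54, 21, 10 bp.

95, 69, 54, 21, 10 bp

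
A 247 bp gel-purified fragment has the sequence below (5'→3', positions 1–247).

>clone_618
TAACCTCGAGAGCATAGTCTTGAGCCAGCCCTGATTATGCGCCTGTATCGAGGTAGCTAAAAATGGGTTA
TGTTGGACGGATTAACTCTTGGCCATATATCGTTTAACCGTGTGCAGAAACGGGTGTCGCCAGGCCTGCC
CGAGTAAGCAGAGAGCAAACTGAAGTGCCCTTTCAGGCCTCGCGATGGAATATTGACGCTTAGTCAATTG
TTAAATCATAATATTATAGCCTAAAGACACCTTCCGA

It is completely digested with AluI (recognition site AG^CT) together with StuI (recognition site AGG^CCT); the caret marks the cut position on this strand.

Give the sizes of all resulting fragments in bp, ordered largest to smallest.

78, 70, 56, 43 bp

The AluI site (AGCT) starts at position 55.
AluI cuts after base 2 of each site, so after position 56.
StuI sites (AGGCCT) start at positions 132, 175.
StuI cuts after base 3 of each site, so after positions 134, 177.
Combined cut positions: 56, 134, 177.
Linear molecule, 3 cuts → 4 fragments:
  1–56 → 56 bp
  57–134 → 78 bp
  135–177 → 43 bp
  178–247 → 70 bp
Sorted largest to smallest: 78, 70, 56, 43 bp.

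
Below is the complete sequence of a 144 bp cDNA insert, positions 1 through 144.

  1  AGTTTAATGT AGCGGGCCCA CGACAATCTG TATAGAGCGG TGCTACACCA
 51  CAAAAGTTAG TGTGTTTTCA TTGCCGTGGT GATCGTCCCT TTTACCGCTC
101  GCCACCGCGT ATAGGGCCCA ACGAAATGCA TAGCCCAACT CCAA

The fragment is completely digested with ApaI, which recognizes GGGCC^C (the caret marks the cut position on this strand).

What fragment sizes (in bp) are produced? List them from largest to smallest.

ApaI sites (GGGCCC) start at positions 14, 114.
ApaI cuts after base 5 of each site (before the last base), so after positions 18, 118.
Linear molecule, 2 cuts → 3 fragments:
  1–18 → 18 bp
  19–118 → 100 bp
  119–144 → 26 bp
Sorted largest to smallest: 100, 26, 18 bp.

100, 26, 18 bp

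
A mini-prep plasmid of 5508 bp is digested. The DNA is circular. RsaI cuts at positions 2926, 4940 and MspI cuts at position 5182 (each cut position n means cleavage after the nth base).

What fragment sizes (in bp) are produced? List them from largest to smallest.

3252, 2014, 242 bp

Combined cut positions (sorted): 2926, 4940, 5182.
Circular molecule, 3 cuts → 3 fragments:
  4940 − 2926 = 2014 bp
  5182 − 4940 = 242 bp
  wrap: 5508 − 5182 + 2926 = 3252 bp
Sorted largest to smallest: 3252, 2014, 242 bp.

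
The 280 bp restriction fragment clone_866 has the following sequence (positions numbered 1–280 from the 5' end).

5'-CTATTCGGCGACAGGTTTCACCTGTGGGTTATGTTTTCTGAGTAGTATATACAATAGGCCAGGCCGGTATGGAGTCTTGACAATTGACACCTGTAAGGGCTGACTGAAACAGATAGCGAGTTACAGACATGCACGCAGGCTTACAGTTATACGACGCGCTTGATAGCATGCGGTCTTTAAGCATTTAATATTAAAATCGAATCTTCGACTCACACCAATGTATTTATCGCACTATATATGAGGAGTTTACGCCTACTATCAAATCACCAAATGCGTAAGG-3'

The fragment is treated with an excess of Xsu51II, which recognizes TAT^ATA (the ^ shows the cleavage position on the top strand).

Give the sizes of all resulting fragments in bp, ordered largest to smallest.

Xsu51II sites (TATATA) start at positions 46, 233.
Xsu51II cuts after base 3 of each site, so after positions 48, 235.
Linear molecule, 2 cuts → 3 fragments:
  1–48 → 48 bp
  49–235 → 187 bp
  236–280 → 45 bp
Sorted largest to smallest: 187, 48, 45 bp.

187, 48, 45 bp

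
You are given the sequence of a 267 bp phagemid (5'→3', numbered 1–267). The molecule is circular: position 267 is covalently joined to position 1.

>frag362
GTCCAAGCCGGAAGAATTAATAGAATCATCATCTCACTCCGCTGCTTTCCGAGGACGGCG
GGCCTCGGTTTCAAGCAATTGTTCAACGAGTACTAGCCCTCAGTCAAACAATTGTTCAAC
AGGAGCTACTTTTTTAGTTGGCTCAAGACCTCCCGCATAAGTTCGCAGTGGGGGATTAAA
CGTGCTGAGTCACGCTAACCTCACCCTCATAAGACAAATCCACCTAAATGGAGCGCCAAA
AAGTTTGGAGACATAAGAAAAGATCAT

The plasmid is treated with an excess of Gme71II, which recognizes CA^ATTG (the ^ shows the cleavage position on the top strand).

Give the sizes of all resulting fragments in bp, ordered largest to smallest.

Gme71II sites (CAATTG) start at positions 76, 109.
Gme71II cuts after base 2 of each site, so after positions 77, 110.
Circular molecule, 2 cuts → 2 fragments:
  78–110 → 33 bp
  111–267 then 1–77 → 157 + 77 = 234 bp
Sorted largest to smallest: 234, 33 bp.

234, 33 bp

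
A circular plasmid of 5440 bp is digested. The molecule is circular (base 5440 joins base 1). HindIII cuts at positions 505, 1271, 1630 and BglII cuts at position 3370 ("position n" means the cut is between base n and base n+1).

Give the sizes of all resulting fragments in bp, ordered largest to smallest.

2575, 1740, 766, 359 bp

Combined cut positions (sorted): 505, 1271, 1630, 3370.
Circular molecule, 4 cuts → 4 fragments:
  1271 − 505 = 766 bp
  1630 − 1271 = 359 bp
  3370 − 1630 = 1740 bp
  wrap: 5440 − 3370 + 505 = 2575 bp
Sorted largest to smallest: 2575, 1740, 766, 359 bp.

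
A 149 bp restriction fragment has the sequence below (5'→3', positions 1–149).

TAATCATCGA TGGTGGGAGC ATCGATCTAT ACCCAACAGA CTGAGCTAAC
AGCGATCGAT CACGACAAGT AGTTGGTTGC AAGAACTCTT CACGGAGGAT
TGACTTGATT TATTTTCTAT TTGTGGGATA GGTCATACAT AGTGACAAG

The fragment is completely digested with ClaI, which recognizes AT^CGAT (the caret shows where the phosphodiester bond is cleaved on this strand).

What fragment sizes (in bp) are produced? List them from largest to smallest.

93, 34, 15, 7 bp

ClaI sites (ATCGAT) start at positions 6, 21, 55.
ClaI cuts after base 2 of each site, so after positions 7, 22, 56.
Linear molecule, 3 cuts → 4 fragments:
  1–7 → 7 bp
  8–22 → 15 bp
  23–56 → 34 bp
  57–149 → 93 bp
Sorted largest to smallest: 93, 34, 15, 7 bp.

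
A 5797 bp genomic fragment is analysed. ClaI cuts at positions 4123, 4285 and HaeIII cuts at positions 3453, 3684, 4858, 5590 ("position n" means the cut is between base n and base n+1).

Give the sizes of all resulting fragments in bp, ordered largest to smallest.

Combined cut positions (sorted): 3453, 3684, 4123, 4285, 4858, 5590.
Linear molecule, 6 cuts → 7 fragments:
  3453 − 0 = 3453 bp
  3684 − 3453 = 231 bp
  4123 − 3684 = 439 bp
  4285 − 4123 = 162 bp
  4858 − 4285 = 573 bp
  5590 − 4858 = 732 bp
  5797 − 5590 = 207 bp
Sorted largest to smallest: 3453, 732, 573, 439, 231, 207, 162 bp.

3453, 732, 573, 439, 231, 207, 162 bp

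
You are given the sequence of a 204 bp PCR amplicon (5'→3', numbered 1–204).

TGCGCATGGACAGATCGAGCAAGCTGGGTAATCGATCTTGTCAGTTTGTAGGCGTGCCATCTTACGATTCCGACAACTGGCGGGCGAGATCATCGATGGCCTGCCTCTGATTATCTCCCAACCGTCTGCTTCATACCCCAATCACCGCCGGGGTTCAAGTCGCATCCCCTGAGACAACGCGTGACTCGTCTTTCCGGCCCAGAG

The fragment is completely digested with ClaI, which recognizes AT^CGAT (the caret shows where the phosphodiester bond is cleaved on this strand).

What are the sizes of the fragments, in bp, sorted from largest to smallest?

ClaI sites (ATCGAT) start at positions 31, 92.
ClaI cuts after base 2 of each site, so after positions 32, 93.
Linear molecule, 2 cuts → 3 fragments:
  1–32 → 32 bp
  33–93 → 61 bp
  94–204 → 111 bp
Sorted largest to smallest: 111, 61, 32 bp.

111, 61, 32 bp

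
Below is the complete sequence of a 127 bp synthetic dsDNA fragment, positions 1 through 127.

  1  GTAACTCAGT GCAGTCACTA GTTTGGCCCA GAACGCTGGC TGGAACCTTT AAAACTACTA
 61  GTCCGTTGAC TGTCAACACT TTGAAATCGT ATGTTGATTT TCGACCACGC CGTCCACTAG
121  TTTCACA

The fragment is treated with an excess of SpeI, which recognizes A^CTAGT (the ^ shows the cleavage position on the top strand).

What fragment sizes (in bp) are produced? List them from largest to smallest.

SpeI sites (ACTAGT) start at positions 17, 57, 116.
SpeI cuts after the first base of each site, so after positions 17, 57, 116.
Linear molecule, 3 cuts → 4 fragments:
  1–17 → 17 bp
  18–57 → 40 bp
  58–116 → 59 bp
  117–127 → 11 bp
Sorted largest to smallest: 59, 40, 17, 11 bp.

59, 40, 17, 11 bp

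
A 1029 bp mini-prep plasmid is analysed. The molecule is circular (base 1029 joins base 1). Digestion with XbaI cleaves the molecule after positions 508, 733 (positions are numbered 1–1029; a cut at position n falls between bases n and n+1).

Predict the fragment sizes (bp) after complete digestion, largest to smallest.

804, 225 bp

Circular molecule, 2 cuts → 2 fragments:
  733 − 508 = 225 bp
  wrap: 1029 − 733 + 508 = 804 bp
Sorted largest to smallest: 804, 225 bp.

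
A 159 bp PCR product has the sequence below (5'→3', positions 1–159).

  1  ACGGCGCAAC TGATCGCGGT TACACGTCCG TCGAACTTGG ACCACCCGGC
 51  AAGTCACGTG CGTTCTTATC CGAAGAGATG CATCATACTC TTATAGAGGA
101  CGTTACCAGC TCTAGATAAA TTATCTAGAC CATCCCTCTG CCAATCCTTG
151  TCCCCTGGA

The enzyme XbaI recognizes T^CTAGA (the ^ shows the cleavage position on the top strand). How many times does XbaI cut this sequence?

TCTAGA occurs starting at positions 111, 124.
XbaI cuts at 2 sites.

2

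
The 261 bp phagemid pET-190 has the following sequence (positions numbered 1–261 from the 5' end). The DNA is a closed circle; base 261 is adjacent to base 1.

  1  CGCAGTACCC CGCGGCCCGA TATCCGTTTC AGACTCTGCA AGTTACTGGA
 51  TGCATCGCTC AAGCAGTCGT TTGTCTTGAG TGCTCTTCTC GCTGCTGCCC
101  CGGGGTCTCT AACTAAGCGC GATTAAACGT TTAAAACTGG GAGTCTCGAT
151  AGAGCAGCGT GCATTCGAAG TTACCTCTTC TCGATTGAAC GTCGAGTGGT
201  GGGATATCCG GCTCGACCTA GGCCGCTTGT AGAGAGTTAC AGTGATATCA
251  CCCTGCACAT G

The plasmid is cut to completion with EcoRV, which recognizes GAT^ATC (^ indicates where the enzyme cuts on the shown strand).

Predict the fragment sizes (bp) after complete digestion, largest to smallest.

184, 41, 36 bp

EcoRV sites (GATATC) start at positions 19, 203, 244.
EcoRV cuts after base 3 of each site, so after positions 21, 205, 246.
Circular molecule, 3 cuts → 3 fragments:
  22–205 → 184 bp
  206–246 → 41 bp
  247–261 then 1–21 → 15 + 21 = 36 bp
Sorted largest to smallest: 184, 41, 36 bp.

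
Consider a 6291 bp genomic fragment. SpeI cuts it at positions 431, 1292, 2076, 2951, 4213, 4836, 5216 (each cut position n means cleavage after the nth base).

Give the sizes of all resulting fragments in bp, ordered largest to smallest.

1262, 1075, 875, 861, 784, 623, 431, 380 bp

Linear molecule, 7 cuts → 8 fragments:
  431 − 0 = 431 bp
  1292 − 431 = 861 bp
  2076 − 1292 = 784 bp
  2951 − 2076 = 875 bp
  4213 − 2951 = 1262 bp
  4836 − 4213 = 623 bp
  5216 − 4836 = 380 bp
  6291 − 5216 = 1075 bp
Sorted largest to smallest: 1262, 1075, 875, 861, 784, 623, 431, 380 bp.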